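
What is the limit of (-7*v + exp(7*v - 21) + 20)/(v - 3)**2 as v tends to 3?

Direct substitution gives 0/0.
Apply L'Hôpital: lim (7*e^(7*v - 21) - 7)/(2*v - 6), still 0/0.
After 2 applications of L'Hôpital's rule the quotient is (49*e^(7*v - 21))/(2); substituting v = 3 gives 49/2.

49/2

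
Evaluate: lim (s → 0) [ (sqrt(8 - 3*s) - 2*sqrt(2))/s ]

-3*√(2)/8

A 0/0 form; rationalise with √(8 - 3s) + √8. This collapses the numerator to -3s, leaving -3/(√(8 - 3s) + √8) → -3/(2√8) = -3*√(2)/8.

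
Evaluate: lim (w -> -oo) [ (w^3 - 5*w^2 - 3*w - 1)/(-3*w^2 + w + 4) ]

∞

The numerator has higher degree (3 > 2); the quotient behaves like (1/(-3))·w^1 for large |w|.
As w → −∞ this diverges to ∞.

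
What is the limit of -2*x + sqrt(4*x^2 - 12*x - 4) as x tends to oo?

This has the form ∞ − ∞. Multiply and divide by the conjugate √(4*x^2 - 12*x - 4) + 2x.
That gives (-12x - 4) / (√(4*x^2 - 12*x - 4) + 2x).
Divide numerator and denominator by x: the limit is -12/(2·2) = -3.

-3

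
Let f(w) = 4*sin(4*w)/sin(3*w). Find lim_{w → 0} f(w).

Substitution gives 0/0.
Divide numerator and denominator by w: sin(4w)/w → 4 and sin(3w)/w → 3, so the limit is 4·4/3 = 16/3.

16/3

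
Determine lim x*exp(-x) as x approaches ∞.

0

Write as x^1/e^{1x}, an ∞/∞ form.
Exponential growth dominates any polynomial, so repeated L'Hôpital (or the standard result) gives 0.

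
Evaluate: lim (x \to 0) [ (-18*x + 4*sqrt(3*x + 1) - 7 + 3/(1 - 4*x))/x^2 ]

87/2

Substitution gives 0/0; apply L'Hôpital's rule 2 times.
After differentiating numerator and denominator 2 times the quotient is (-96/(4*x - 1)^3 - 9/(3*x + 1)^(3/2))/(2); at x = 0 this is 87/2.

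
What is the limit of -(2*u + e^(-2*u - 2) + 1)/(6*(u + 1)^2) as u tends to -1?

Direct substitution gives 0/0.
Apply L'Hôpital: lim (2 - 2*e^(-2*u - 2))/(-12*u - 12), still 0/0.
After 2 applications of L'Hôpital's rule the quotient is (4*e^(-2*u - 2))/(-12); substituting u = -1 gives -1/3.

-1/3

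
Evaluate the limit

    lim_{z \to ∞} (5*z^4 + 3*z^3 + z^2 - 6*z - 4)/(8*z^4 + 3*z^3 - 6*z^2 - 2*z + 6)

Numerator and denominator both have degree 4.
Dividing every term by z^4, all lower-order terms vanish and the limit is the ratio of leading coefficients, 5/(8) = 5/8.

5/8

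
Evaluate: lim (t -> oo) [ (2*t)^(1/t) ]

1

Base → ∞ and exponent → 0: an ∞^0 form.
Take logs: (1/t)·ln(2·t^1) = (ln 2 + 1·ln t)/t → 0.
So the limit is e^0 = 1.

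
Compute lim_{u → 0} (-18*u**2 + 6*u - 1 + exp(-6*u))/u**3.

Direct substitution gives 0/0.
Apply L'Hôpital: lim (-36*u + 6 - 6*e^(-6*u))/(3*u^2), still 0/0.
Apply L'Hôpital: lim (-36 + 36*e^(-6*u))/(6*u), still 0/0.
After 3 applications of L'Hôpital's rule the quotient is (-216*e^(-6*u))/(6); substituting u = 0 gives -36.

-36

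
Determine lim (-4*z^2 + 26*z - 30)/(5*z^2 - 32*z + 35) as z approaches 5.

Since z = 5 makes numerator and denominator zero, (z - 5) divides both.
Cancelling it gives (6 - 4*z)/(5*z - 7); now plug in z = 5 to get -7/9.

-7/9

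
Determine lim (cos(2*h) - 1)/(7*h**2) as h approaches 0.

-2/7

Direct substitution gives 0/0.
Apply L'Hôpital: lim (-2*sin(2*h))/(14*h), still 0/0.
After 2 applications of L'Hôpital's rule the quotient is (-4*cos(2*h))/(14); substituting h = 0 gives -2/7.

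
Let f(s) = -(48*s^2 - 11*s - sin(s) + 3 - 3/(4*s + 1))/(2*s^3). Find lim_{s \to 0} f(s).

Substitution gives 0/0; apply L'Hôpital's rule 3 times.
After differentiating numerator and denominator 3 times the quotient is (cos(s) + 1152/(4*s + 1)^4)/(-12); at s = 0 this is -1153/12.

-1153/12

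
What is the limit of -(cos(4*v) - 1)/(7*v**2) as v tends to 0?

Direct substitution gives 0/0.
Apply L'Hôpital: lim (-4*sin(4*v))/(-14*v), still 0/0.
After 2 applications of L'Hôpital's rule the quotient is (-16*cos(4*v))/(-14); substituting v = 0 gives 8/7.

8/7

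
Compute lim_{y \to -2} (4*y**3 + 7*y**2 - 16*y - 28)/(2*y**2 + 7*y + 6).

At y = -2 both the top and bottom vanish — a removable singularity. Factoring out (y + 2) from each leaves (4*y^2 - y - 14)/(2*y + 3), which at y = -2 equals -4.

-4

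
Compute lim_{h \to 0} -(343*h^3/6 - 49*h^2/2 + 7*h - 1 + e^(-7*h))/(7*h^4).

-343/24

Direct substitution gives 0/0.
Apply L'Hôpital: lim (343*h^2/2 - 49*h + 7 - 7*e^(-7*h))/(-28*h^3), still 0/0.
Apply L'Hôpital: lim (343*h - 49 + 49*e^(-7*h))/(-84*h^2), still 0/0.
Apply L'Hôpital: lim (343 - 343*e^(-7*h))/(-168*h), still 0/0.
After 4 applications of L'Hôpital's rule the quotient is (2401*e^(-7*h))/(-168); substituting h = 0 gives -343/24.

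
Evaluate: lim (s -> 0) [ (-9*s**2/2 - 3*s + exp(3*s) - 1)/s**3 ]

9/2

Direct substitution gives 0/0.
Apply L'Hôpital: lim (-9*s + 3*e^(3*s) - 3)/(3*s^2), still 0/0.
Apply L'Hôpital: lim (9*e^(3*s) - 9)/(6*s), still 0/0.
After 3 applications of L'Hôpital's rule the quotient is (27*e^(3*s))/(6); substituting s = 0 gives 9/2.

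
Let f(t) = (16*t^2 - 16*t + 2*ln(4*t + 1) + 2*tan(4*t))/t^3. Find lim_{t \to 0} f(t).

256/3

Substitution gives 0/0 (the numerator vanishes to order 3).
Expand each term to order t^3: the coefficient of t^3 in 2·tan(4t) is 128/3 and in 2·ln(1 + 4t) is 128/3.
Lower-order terms cancel with the polynomial part, so the numerator is (256/3)·t^3 + o(t^3), and the limit is (256/3)/(1) = 256/3.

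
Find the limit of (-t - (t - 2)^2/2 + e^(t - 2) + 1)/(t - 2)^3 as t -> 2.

1/6

Direct substitution gives 0/0.
Apply L'Hôpital: lim (-t + e^(t - 2) + 1)/(3*(t - 2)^2), still 0/0.
Apply L'Hôpital: lim (e^(t - 2) - 1)/(6*t - 12), still 0/0.
After 3 applications of L'Hôpital's rule the quotient is (e^(t - 2))/(6); substituting t = 2 gives 1/6.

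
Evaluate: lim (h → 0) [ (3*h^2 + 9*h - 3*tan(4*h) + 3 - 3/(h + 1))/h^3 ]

Substitution gives 0/0; apply L'Hôpital's rule 3 times.
After differentiating numerator and denominator 3 times the quotient is (-768*tan(4*h)^2/cos(4*h)^2 - 384/cos(4*h)^4 + 18/(h + 1)^4)/(6); at h = 0 this is -61.

-61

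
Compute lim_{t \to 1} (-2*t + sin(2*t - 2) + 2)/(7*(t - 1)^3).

Direct substitution gives 0/0.
Apply L'Hôpital: lim (2*cos(2*t - 2) - 2)/(21*(t - 1)^2), still 0/0.
Apply L'Hôpital: lim (-4*sin(2*t - 2))/(42*t - 42), still 0/0.
After 3 applications of L'Hôpital's rule the quotient is (-8*cos(2*t - 2))/(42); substituting t = 1 gives -4/21.

-4/21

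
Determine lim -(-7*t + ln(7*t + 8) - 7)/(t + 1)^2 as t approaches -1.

49/2

Direct substitution gives 0/0.
Apply L'Hôpital: lim (-7 + 7/(7*t + 8))/(-2*t - 2), still 0/0.
After 2 applications of L'Hôpital's rule the quotient is (-49/(7*t + 8)^2)/(-2); substituting t = -1 gives 49/2.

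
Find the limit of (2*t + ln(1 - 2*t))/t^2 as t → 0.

Direct substitution gives 0/0.
Apply L'Hôpital: lim (2 - 2/(1 - 2*t))/(2*t), still 0/0.
After 2 applications of L'Hôpital's rule the quotient is (-4/(1 - 2*t)^2)/(2); substituting t = 0 gives -2.

-2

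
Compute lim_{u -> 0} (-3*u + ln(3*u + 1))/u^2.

Direct substitution gives 0/0.
Apply L'Hôpital: lim (-3 + 3/(3*u + 1))/(2*u), still 0/0.
After 2 applications of L'Hôpital's rule the quotient is (-9/(3*u + 1)^2)/(2); substituting u = 0 gives -9/2.

-9/2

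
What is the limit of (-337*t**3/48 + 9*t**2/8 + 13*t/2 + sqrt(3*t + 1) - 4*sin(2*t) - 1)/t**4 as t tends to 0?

Substitution gives 0/0 (the numerator vanishes to order 4).
Expand each term to order t^4: the coefficient of t^4 in √(1 + 3t) is -405/128 and in -4·sin(2t) is 0.
Lower-order terms cancel with the polynomial part, so the numerator is (-405/128)·t^4 + o(t^4), and the limit is (-405/128)/(1) = -405/128.

-405/128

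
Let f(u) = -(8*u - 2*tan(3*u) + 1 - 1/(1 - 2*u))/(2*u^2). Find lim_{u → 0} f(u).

Substitution gives 0/0; apply L'Hôpital's rule 2 times.
After differentiating numerator and denominator 2 times the quotient is (-36*tan(3*u)/cos(3*u)^2 + 8/(2*u - 1)^3)/(-4); at u = 0 this is 2.

2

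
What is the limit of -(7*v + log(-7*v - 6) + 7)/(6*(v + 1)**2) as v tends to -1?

49/12

Direct substitution gives 0/0.
Apply L'Hôpital: lim (7 - 7/(-7*v - 6))/(-12*v - 12), still 0/0.
After 2 applications of L'Hôpital's rule the quotient is (-49/(-7*v - 6)^2)/(-12); substituting v = -1 gives 49/12.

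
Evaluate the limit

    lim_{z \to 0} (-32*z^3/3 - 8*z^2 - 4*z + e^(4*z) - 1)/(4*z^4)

Direct substitution gives 0/0.
Apply L'Hôpital: lim (-32*z^2 - 16*z + 4*e^(4*z) - 4)/(16*z^3), still 0/0.
Apply L'Hôpital: lim (-64*z + 16*e^(4*z) - 16)/(48*z^2), still 0/0.
Apply L'Hôpital: lim (64*e^(4*z) - 64)/(96*z), still 0/0.
After 4 applications of L'Hôpital's rule the quotient is (256*e^(4*z))/(96); substituting z = 0 gives 8/3.

8/3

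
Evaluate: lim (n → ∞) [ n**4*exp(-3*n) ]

0

Write as n^4/e^{3n}, an ∞/∞ form.
Exponential growth dominates any polynomial, so repeated L'Hôpital (or the standard result) gives 0.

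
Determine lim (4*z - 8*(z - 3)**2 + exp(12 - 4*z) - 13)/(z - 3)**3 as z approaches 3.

Direct substitution gives 0/0.
Apply L'Hôpital: lim (-16*z - 4*e^(12 - 4*z) + 52)/(3*(z - 3)^2), still 0/0.
Apply L'Hôpital: lim (16*e^(12 - 4*z) - 16)/(6*z - 18), still 0/0.
After 3 applications of L'Hôpital's rule the quotient is (-64*e^(12 - 4*z))/(6); substituting z = 3 gives -32/3.

-32/3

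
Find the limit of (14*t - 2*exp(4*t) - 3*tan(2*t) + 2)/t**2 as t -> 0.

-16

Substitution gives 0/0; apply L'Hôpital's rule 2 times.
After differentiating numerator and denominator 2 times the quotient is (-32*e^(4*t) - 24*sin(2*t)/cos(2*t)^3)/(2); at t = 0 this is -16.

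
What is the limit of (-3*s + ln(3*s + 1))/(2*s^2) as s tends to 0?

Direct substitution gives 0/0.
Apply L'Hôpital: lim (-3 + 3/(3*s + 1))/(4*s), still 0/0.
After 2 applications of L'Hôpital's rule the quotient is (-9/(3*s + 1)^2)/(4); substituting s = 0 gives -9/4.

-9/4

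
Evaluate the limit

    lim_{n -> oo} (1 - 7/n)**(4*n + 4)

e^(-28)

The base → 1 and the exponent → ∞: a 1^∞ form.
Take logarithms: (4n + 4)·ln(1 - 7/n). Since ln(1+u) ~ u for small u, this behaves like (4n)·(-7/n) → -28.
So the limit is e^(-28).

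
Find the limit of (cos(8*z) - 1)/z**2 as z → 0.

-32

Direct substitution gives 0/0.
Apply L'Hôpital: lim (-8*sin(8*z))/(2*z), still 0/0.
After 2 applications of L'Hôpital's rule the quotient is (-64*cos(8*z))/(2); substituting z = 0 gives -32.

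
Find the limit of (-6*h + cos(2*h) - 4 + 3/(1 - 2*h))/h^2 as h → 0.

Substitution gives 0/0; apply L'Hôpital's rule 2 times.
After differentiating numerator and denominator 2 times the quotient is (-4*cos(2*h) - 24/(2*h - 1)^3)/(2); at h = 0 this is 10.

10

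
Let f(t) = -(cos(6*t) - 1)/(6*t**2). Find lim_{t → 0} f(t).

3

Direct substitution gives 0/0.
Apply L'Hôpital: lim (-6*sin(6*t))/(-12*t), still 0/0.
After 2 applications of L'Hôpital's rule the quotient is (-36*cos(6*t))/(-12); substituting t = 0 gives 3.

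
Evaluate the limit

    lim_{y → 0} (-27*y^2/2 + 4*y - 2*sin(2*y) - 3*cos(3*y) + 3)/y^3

Substitution gives 0/0; apply L'Hôpital's rule 3 times.
After differentiating numerator and denominator 3 times the quotient is (-81*sin(3*y) + 16*cos(2*y))/(6); at y = 0 this is 8/3.

8/3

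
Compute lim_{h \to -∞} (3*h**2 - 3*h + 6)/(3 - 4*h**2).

-3/4

Numerator and denominator both have degree 2.
Dividing every term by h^2, all lower-order terms vanish and the limit is the ratio of leading coefficients, 3/(-4) = -3/4.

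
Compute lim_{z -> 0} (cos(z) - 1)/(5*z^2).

Direct substitution gives 0/0.
Apply L'Hôpital: lim (-sin(z))/(10*z), still 0/0.
After 2 applications of L'Hôpital's rule the quotient is (-cos(z))/(10); substituting z = 0 gives -1/10.

-1/10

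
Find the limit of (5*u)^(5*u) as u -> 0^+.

Base → 0⁺ and exponent → 0⁺: a 0^0 form.
Take logs: 5u·ln(5u). This is 0·(−∞); rewriting as ln(5u)/(1/(5u)) and applying L'Hôpital gives 0.
Hence the limit is e^0 = 1.

1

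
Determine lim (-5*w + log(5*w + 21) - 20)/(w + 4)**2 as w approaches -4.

-25/2

Direct substitution gives 0/0.
Apply L'Hôpital: lim (-5 + 5/(5*w + 21))/(2*w + 8), still 0/0.
After 2 applications of L'Hôpital's rule the quotient is (-25/(5*w + 21)^2)/(2); substituting w = -4 gives -25/2.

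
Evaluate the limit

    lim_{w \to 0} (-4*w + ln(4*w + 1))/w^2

Direct substitution gives 0/0.
Apply L'Hôpital: lim (-4 + 4/(4*w + 1))/(2*w), still 0/0.
After 2 applications of L'Hôpital's rule the quotient is (-16/(4*w + 1)^2)/(2); substituting w = 0 gives -8.

-8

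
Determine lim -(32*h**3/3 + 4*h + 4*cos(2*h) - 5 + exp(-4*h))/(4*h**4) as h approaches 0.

Substitution gives 0/0 (the numerator vanishes to order 4).
Expand each term to order h^4: the coefficient of h^4 in e^(-4h) is 32/3 and in 4·cos(2h) is 8/3.
Lower-order terms cancel with the polynomial part, so the numerator is (40/3)·h^4 + o(h^4), and the limit is (40/3)/(-4) = -10/3.

-10/3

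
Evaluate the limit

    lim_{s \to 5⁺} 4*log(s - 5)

-∞

As s → 5⁺, s - 5 → 0⁺ and ln(s - 5) → −∞.
Multiplying by 4 gives -∞.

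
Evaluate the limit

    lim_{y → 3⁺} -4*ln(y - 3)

As y → 3⁺, y - 3 → 0⁺ and ln(y - 3) → −∞.
Multiplying by -4 gives ∞.

∞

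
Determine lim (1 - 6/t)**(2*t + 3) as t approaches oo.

e^(-12)

Write it as [(1 - 6/t)^t]^(2) · (1 - 6/t)^(3). The bracketed term tends to e^(-6) and the second factor to 1, so the limit is e^(-12).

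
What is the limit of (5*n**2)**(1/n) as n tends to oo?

Base → ∞ and exponent → 0: an ∞^0 form.
Take logs: (1/n)·ln(5·n^2) = (ln 5 + 2·ln n)/n → 0.
So the limit is e^0 = 1.

1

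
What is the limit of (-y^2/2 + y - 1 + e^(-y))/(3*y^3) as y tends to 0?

-1/18

Direct substitution gives 0/0.
Apply L'Hôpital: lim (-y + 1 - e^(-y))/(9*y^2), still 0/0.
Apply L'Hôpital: lim (-1 + e^(-y))/(18*y), still 0/0.
After 3 applications of L'Hôpital's rule the quotient is (-e^(-y))/(18); substituting y = 0 gives -1/18.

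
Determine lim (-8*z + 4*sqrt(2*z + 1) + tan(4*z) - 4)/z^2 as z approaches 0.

-2

Substitution gives 0/0; apply L'Hôpital's rule 2 times.
After differentiating numerator and denominator 2 times the quotient is (32*tan(4*z)/cos(4*z)^2 - 4/(2*z + 1)^(3/2))/(2); at z = 0 this is -2.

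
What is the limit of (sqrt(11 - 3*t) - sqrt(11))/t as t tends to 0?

A 0/0 form; rationalise with √(11 - 3t) + √11. This collapses the numerator to -3t, leaving -3/(√(11 - 3t) + √11) → -3/(2√11) = -3*√(11)/22.

-3*√(11)/22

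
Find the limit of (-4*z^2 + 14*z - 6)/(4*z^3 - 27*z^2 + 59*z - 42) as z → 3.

-2

Since z = 3 makes numerator and denominator zero, (z - 3) divides both.
Cancelling it gives (2 - 4*z)/(4*z^2 - 15*z + 14); now plug in z = 3 to get -2.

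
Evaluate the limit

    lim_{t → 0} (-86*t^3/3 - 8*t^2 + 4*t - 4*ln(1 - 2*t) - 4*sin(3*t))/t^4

16

Substitution gives 0/0 (the numerator vanishes to order 4).
Expand each term to order t^4: the coefficient of t^4 in -4·ln(1 - 2t) is 16 and in -4·sin(3t) is 0.
Lower-order terms cancel with the polynomial part, so the numerator is (16)·t^4 + o(t^4), and the limit is (16)/(1) = 16.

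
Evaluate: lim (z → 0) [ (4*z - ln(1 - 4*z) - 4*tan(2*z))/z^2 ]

8

Substitution gives 0/0; apply L'Hôpital's rule 2 times.
After differentiating numerator and denominator 2 times the quotient is (-32*tan(2*z)/cos(2*z)^2 + 16/(4*z - 1)^2)/(2); at z = 0 this is 8.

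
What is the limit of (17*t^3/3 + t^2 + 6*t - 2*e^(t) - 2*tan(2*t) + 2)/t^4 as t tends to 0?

-1/12

Substitution gives 0/0 (the numerator vanishes to order 4).
Expand each term to order t^4: the coefficient of t^4 in -2·e^(t) is -1/12 and in -2·tan(2t) is 0.
Lower-order terms cancel with the polynomial part, so the numerator is (-1/12)·t^4 + o(t^4), and the limit is (-1/12)/(1) = -1/12.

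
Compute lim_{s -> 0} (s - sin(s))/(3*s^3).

Direct substitution gives 0/0.
Apply L'Hôpital: lim (1 - cos(s))/(9*s^2), still 0/0.
Apply L'Hôpital: lim (sin(s))/(18*s), still 0/0.
After 3 applications of L'Hôpital's rule the quotient is (cos(s))/(18); substituting s = 0 gives 1/18.

1/18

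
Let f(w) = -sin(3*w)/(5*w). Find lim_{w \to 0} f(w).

-3/5

Substitution gives 0/0.
Write it as (3/(-5))·sin(3w)/(3w); since sin(u)/u → 1, the limit is -3/5.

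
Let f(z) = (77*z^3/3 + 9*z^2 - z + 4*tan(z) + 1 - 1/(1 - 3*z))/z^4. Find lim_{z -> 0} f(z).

Substitution gives 0/0 (the numerator vanishes to order 4).
Expand each term to order z^4: the coefficient of z^4 in −1/(1 - 3z) is -81 and in 4·tan(z) is 0.
Lower-order terms cancel with the polynomial part, so the numerator is (-81)·z^4 + o(z^4), and the limit is (-81)/(1) = -81.

-81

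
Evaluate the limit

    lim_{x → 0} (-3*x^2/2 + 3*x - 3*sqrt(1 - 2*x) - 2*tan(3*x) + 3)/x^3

Substitution gives 0/0 (the numerator vanishes to order 3).
Expand each term to order x^3: the coefficient of x^3 in -3·√(1 - 2x) is 3/2 and in -2·tan(3x) is -18.
Lower-order terms cancel with the polynomial part, so the numerator is (-33/2)·x^3 + o(x^3), and the limit is (-33/2)/(1) = -33/2.

-33/2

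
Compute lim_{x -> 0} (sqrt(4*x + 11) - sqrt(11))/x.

A 0/0 form; rationalise with √(11 + 4x) + √11. This collapses the numerator to 4x, leaving 4/(√(11 + 4x) + √11) → 4/(2√11) = 2*√(11)/11.

2*√(11)/11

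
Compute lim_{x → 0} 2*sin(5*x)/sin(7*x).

10/7

Substitution gives 0/0.
Divide numerator and denominator by x: sin(5x)/x → 5 and sin(7x)/x → 7, so the limit is 2·5/7 = 10/7.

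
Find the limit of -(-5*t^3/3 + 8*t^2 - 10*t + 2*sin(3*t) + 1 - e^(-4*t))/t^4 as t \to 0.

32/3

Substitution gives 0/0; apply L'Hôpital's rule 4 times.
After differentiating numerator and denominator 4 times the quotient is (162*sin(3*t) - 256*e^(-4*t))/(-24); at t = 0 this is 32/3.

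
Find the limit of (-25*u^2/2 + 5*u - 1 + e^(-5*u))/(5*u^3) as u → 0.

-25/6

Direct substitution gives 0/0.
Apply L'Hôpital: lim (-25*u + 5 - 5*e^(-5*u))/(15*u^2), still 0/0.
Apply L'Hôpital: lim (-25 + 25*e^(-5*u))/(30*u), still 0/0.
After 3 applications of L'Hôpital's rule the quotient is (-125*e^(-5*u))/(30); substituting u = 0 gives -25/6.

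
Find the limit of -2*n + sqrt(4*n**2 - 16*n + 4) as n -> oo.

-4

This has the form ∞ − ∞. Multiply and divide by the conjugate √(4*n^2 - 16*n + 4) + 2n.
That gives (-16n + 4) / (√(4*n^2 - 16*n + 4) + 2n).
Divide numerator and denominator by n: the limit is -16/(2·2) = -4.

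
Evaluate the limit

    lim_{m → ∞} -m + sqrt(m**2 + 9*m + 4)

9/2

An ∞ − ∞ form. Rationalising with the conjugate, the difference becomes (9m + 4) / (√(m^2 + 9*m + 4) + m).
For large m the denominator behaves like 2·m, so the quotient tends to 9/2 = 9/2.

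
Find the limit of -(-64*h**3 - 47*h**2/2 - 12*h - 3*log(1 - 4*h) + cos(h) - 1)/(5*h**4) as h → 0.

-4609/120

Substitution gives 0/0; apply L'Hôpital's rule 4 times.
After differentiating numerator and denominator 4 times the quotient is (cos(h) + 4608/(4*h - 1)^4)/(-120); at h = 0 this is -4609/120.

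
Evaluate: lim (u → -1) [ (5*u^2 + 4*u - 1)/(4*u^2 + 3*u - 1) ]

Since u = -1 makes numerator and denominator zero, (u + 1) divides both.
Cancelling it gives (5*u - 1)/(4*u - 1); now plug in u = -1 to get 6/5.

6/5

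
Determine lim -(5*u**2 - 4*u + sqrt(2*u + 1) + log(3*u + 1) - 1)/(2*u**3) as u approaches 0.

-19/4

Substitution gives 0/0 (the numerator vanishes to order 3).
Expand each term to order u^3: the coefficient of u^3 in √(1 + 2u) is 1/2 and in ln(1 + 3u) is 9.
Lower-order terms cancel with the polynomial part, so the numerator is (19/2)·u^3 + o(u^3), and the limit is (19/2)/(-2) = -19/4.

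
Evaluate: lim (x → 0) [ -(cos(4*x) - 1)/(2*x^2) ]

4

Direct substitution gives 0/0.
Apply L'Hôpital: lim (-4*sin(4*x))/(-4*x), still 0/0.
After 2 applications of L'Hôpital's rule the quotient is (-16*cos(4*x))/(-4); substituting x = 0 gives 4.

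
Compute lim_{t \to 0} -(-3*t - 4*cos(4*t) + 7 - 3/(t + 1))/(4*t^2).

-29/4

Substitution gives 0/0; apply L'Hôpital's rule 2 times.
After differentiating numerator and denominator 2 times the quotient is (64*cos(4*t) - 6/(t + 1)^3)/(-8); at t = 0 this is -29/4.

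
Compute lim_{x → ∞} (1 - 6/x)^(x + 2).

Write it as [(1 - 6/x)^x]^(1) · (1 - 6/x)^(2). The bracketed term tends to e^(-6) and the second factor to 1, so the limit is e^(-6).

e^(-6)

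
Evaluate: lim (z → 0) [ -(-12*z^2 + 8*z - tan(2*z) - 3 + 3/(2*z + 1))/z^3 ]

Substitution gives 0/0 (the numerator vanishes to order 3).
Expand each term to order z^3: the coefficient of z^3 in −tan(2z) is -8/3 and in 3·1/(1 + 2z) is -24.
Lower-order terms cancel with the polynomial part, so the numerator is (-80/3)·z^3 + o(z^3), and the limit is (-80/3)/(-1) = 80/3.

80/3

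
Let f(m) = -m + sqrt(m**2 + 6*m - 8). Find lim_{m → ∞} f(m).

An ∞ − ∞ form. Rationalising with the conjugate, the difference becomes (6m - 8) / (√(m^2 + 6*m - 8) + m).
For large m the denominator behaves like 2·m, so the quotient tends to 6/2 = 3.

3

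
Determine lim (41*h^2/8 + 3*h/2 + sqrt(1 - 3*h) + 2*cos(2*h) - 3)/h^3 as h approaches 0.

-27/16

Substitution gives 0/0 (the numerator vanishes to order 3).
Expand each term to order h^3: the coefficient of h^3 in √(1 - 3h) is -27/16 and in 2·cos(2h) is 0.
Lower-order terms cancel with the polynomial part, so the numerator is (-27/16)·h^3 + o(h^3), and the limit is (-27/16)/(1) = -27/16.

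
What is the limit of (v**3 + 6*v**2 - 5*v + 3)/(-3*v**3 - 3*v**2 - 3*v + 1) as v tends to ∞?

-1/3

Numerator and denominator both have degree 3.
Dividing every term by v^3, all lower-order terms vanish and the limit is the ratio of leading coefficients, 1/(-3) = -1/3.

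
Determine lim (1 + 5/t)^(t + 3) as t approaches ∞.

e^(5)

The base → 1 and the exponent → ∞: a 1^∞ form.
Take logarithms: (t + 3)·ln(1 + 5/t). Since ln(1+u) ~ u for small u, this behaves like (t)·(5/t) → 5.
So the limit is e^(5).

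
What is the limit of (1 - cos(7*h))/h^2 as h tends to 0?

49/2

Substitution gives 0/0.
Use (1 − cos u)/u² → 1/2 with u = 7h: the limit is 7²/(2·1) = 49/2.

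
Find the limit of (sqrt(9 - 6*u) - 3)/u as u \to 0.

-1

A 0/0 form; rationalise with √(9 - 6u) + √9. This collapses the numerator to -6u, leaving -6/(√(9 - 6u) + √9) → -6/(2√9) = -1.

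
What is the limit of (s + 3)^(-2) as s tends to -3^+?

∞

As s → -3⁺, (s + 3) → 0⁺, so (s + 3)^2 → 0⁺ and 1/(s + 3)^2 → ∞.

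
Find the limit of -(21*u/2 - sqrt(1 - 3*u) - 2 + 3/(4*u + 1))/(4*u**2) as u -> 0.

-393/32

Substitution gives 0/0; apply L'Hôpital's rule 2 times.
After differentiating numerator and denominator 2 times the quotient is (96/(4*u + 1)^3 + 9/(4*(1 - 3*u)^(3/2)))/(-8); at u = 0 this is -393/32.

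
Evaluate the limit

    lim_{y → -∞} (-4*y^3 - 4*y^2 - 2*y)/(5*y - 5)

The numerator has higher degree (3 > 1); the quotient behaves like (-4/(5))·y^2 for large |y|.
As y → −∞ this diverges to -∞.

-∞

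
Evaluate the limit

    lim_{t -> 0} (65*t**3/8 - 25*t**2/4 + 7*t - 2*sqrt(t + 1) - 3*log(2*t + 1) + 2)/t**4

Substitution gives 0/0; apply L'Hôpital's rule 4 times.
After differentiating numerator and denominator 4 times the quotient is (288/(2*t + 1)^4 + 15/(8*(t + 1)^(7/2)))/(24); at t = 0 this is 773/64.

773/64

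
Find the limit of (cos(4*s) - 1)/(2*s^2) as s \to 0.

-4

Direct substitution gives 0/0.
Apply L'Hôpital: lim (-4*sin(4*s))/(4*s), still 0/0.
After 2 applications of L'Hôpital's rule the quotient is (-16*cos(4*s))/(4); substituting s = 0 gives -4.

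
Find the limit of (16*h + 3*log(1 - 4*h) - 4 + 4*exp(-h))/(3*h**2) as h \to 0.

Substitution gives 0/0; apply L'Hôpital's rule 2 times.
After differentiating numerator and denominator 2 times the quotient is (4*e^(-h) - 48/(4*h - 1)^2)/(6); at h = 0 this is -22/3.

-22/3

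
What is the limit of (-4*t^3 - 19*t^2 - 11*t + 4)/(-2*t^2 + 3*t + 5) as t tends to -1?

Since t = -1 makes numerator and denominator zero, (t + 1) divides both.
Cancelling it gives (-4*t^2 - 15*t + 4)/(5 - 2*t); now plug in t = -1 to get 15/7.

15/7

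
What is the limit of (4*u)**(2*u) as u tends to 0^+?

Base → 0⁺ and exponent → 0⁺: a 0^0 form.
Take logs: 2u·ln(4u). This is 0·(−∞); rewriting as ln(4u)/(1/(2u)) and applying L'Hôpital gives 0.
Hence the limit is e^0 = 1.

1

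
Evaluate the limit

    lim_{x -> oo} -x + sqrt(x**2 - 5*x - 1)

This has the form ∞ − ∞. Multiply and divide by the conjugate √(x^2 - 5*x - 1) + x.
That gives (-5x - 1) / (√(x^2 - 5*x - 1) + x).
Divide numerator and denominator by x: the limit is -5/(2·1) = -5/2.

-5/2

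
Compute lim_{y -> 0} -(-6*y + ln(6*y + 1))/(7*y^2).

18/7

Direct substitution gives 0/0.
Apply L'Hôpital: lim (-6 + 6/(6*y + 1))/(-14*y), still 0/0.
After 2 applications of L'Hôpital's rule the quotient is (-36/(6*y + 1)^2)/(-14); substituting y = 0 gives 18/7.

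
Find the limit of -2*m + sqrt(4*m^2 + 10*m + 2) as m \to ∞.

An ∞ − ∞ form. Rationalising with the conjugate, the difference becomes (10m + 2) / (√(4*m^2 + 10*m + 2) + 2m).
For large m the denominator behaves like 2·2m, so the quotient tends to 10/4 = 5/2.

5/2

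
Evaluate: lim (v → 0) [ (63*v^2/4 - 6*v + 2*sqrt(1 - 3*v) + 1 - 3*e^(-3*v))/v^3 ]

81/8

Substitution gives 0/0; apply L'Hôpital's rule 3 times.
After differentiating numerator and denominator 3 times the quotient is (81*e^(-3*v) - 81/(4*(1 - 3*v)^(5/2)))/(6); at v = 0 this is 81/8.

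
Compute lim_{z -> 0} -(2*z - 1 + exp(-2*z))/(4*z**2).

Direct substitution gives 0/0.
Apply L'Hôpital: lim (2 - 2*e^(-2*z))/(-8*z), still 0/0.
After 2 applications of L'Hôpital's rule the quotient is (4*e^(-2*z))/(-8); substituting z = 0 gives -1/2.

-1/2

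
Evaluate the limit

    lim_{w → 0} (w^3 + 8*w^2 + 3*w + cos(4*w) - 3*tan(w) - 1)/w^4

32/3

Substitution gives 0/0; apply L'Hôpital's rule 4 times.
After differentiating numerator and denominator 4 times the quotient is (256*cos(4*w) - 72*tan(w)^5 - 120*tan(w)^3 - 48*tan(w))/(24); at w = 0 this is 32/3.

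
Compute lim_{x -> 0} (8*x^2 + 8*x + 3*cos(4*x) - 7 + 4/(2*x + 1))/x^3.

Substitution gives 0/0 (the numerator vanishes to order 3).
Expand each term to order x^3: the coefficient of x^3 in 3·cos(4x) is 0 and in 4·1/(1 + 2x) is -32.
Lower-order terms cancel with the polynomial part, so the numerator is (-32)·x^3 + o(x^3), and the limit is (-32)/(1) = -32.

-32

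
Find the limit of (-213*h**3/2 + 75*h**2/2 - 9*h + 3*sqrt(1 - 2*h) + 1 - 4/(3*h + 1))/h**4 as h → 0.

-2607/8

Substitution gives 0/0; apply L'Hôpital's rule 4 times.
After differentiating numerator and denominator 4 times the quotient is (-7776/(3*h + 1)^5 - 45/(1 - 2*h)^(7/2))/(24); at h = 0 this is -2607/8.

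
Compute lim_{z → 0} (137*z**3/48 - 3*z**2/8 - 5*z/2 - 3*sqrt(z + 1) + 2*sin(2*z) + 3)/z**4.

Substitution gives 0/0 (the numerator vanishes to order 4).
Expand each term to order z^4: the coefficient of z^4 in -3·√(1 + z) is 15/128 and in 2·sin(2z) is 0.
Lower-order terms cancel with the polynomial part, so the numerator is (15/128)·z^4 + o(z^4), and the limit is (15/128)/(1) = 15/128.

15/128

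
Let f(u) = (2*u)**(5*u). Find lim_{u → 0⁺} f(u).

Base → 0⁺ and exponent → 0⁺: a 0^0 form.
Take logs: 5u·ln(2u). This is 0·(−∞); rewriting as ln(2u)/(1/(5u)) and applying L'Hôpital gives 0.
Hence the limit is e^0 = 1.

1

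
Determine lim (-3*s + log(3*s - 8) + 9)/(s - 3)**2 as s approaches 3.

-9/2

Direct substitution gives 0/0.
Apply L'Hôpital: lim (-3 + 3/(3*s - 8))/(2*s - 6), still 0/0.
After 2 applications of L'Hôpital's rule the quotient is (-9/(3*s - 8)^2)/(2); substituting s = 3 gives -9/2.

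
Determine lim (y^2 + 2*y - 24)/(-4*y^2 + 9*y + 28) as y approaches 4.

At y = 4 both the top and bottom vanish — a removable singularity. Factoring out (y - 4) from each leaves (y + 6)/(-4*y - 7), which at y = 4 equals -10/23.

-10/23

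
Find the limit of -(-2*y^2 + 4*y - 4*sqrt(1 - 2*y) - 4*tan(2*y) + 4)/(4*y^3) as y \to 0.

Substitution gives 0/0 (the numerator vanishes to order 3).
Expand each term to order y^3: the coefficient of y^3 in -4·tan(2y) is -32/3 and in -4·√(1 - 2y) is 2.
Lower-order terms cancel with the polynomial part, so the numerator is (-26/3)·y^3 + o(y^3), and the limit is (-26/3)/(-4) = 13/6.

13/6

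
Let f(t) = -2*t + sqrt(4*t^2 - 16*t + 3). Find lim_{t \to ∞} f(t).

-4

An ∞ − ∞ form. Rationalising with the conjugate, the difference becomes (-16t + 3) / (√(4*t^2 - 16*t + 3) + 2t).
For large t the denominator behaves like 2·2t, so the quotient tends to -16/4 = -4.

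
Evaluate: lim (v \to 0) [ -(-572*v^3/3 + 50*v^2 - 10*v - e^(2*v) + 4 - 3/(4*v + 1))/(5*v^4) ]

Substitution gives 0/0 (the numerator vanishes to order 4).
Expand each term to order v^4: the coefficient of v^4 in -3·1/(1 + 4v) is -768 and in −e^(2v) is -2/3.
Lower-order terms cancel with the polynomial part, so the numerator is (-2306/3)·v^4 + o(v^4), and the limit is (-2306/3)/(-5) = 2306/15.

2306/15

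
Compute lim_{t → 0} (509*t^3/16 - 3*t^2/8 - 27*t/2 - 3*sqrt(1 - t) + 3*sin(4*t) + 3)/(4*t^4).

Substitution gives 0/0; apply L'Hôpital's rule 4 times.
After differentiating numerator and denominator 4 times the quotient is (768*sin(4*t) + 45/(16*(1 - t)^(7/2)))/(96); at t = 0 this is 15/512.

15/512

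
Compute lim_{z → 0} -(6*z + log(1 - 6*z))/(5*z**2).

18/5

Direct substitution gives 0/0.
Apply L'Hôpital: lim (6 - 6/(1 - 6*z))/(-10*z), still 0/0.
After 2 applications of L'Hôpital's rule the quotient is (-36/(1 - 6*z)^2)/(-10); substituting z = 0 gives 18/5.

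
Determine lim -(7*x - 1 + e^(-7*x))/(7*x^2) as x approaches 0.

Direct substitution gives 0/0.
Apply L'Hôpital: lim (7 - 7*e^(-7*x))/(-14*x), still 0/0.
After 2 applications of L'Hôpital's rule the quotient is (49*e^(-7*x))/(-14); substituting x = 0 gives -7/2.

-7/2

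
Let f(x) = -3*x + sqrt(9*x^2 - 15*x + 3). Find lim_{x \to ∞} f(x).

An ∞ − ∞ form. Rationalising with the conjugate, the difference becomes (-15x + 3) / (√(9*x^2 - 15*x + 3) + 3x).
For large x the denominator behaves like 2·3x, so the quotient tends to -15/6 = -5/2.

-5/2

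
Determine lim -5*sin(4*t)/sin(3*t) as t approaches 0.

-20/3

Substitution gives 0/0.
Divide numerator and denominator by t: sin(4t)/t → 4 and sin(3t)/t → 3, so the limit is -5·4/3 = -20/3.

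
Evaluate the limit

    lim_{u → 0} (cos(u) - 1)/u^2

Direct substitution gives 0/0.
Apply L'Hôpital: lim (-sin(u))/(2*u), still 0/0.
After 2 applications of L'Hôpital's rule the quotient is (-cos(u))/(2); substituting u = 0 gives -1/2.

-1/2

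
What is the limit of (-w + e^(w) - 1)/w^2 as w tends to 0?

1/2

Direct substitution gives 0/0.
Apply L'Hôpital: lim (e^(w) - 1)/(2*w), still 0/0.
After 2 applications of L'Hôpital's rule the quotient is (e^(w))/(2); substituting w = 0 gives 1/2.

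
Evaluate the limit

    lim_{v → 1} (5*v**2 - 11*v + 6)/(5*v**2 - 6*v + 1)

-1/4

At v = 1 both the top and bottom vanish — a removable singularity. Factoring out (v - 1) from each leaves (5*v - 6)/(5*v - 1), which at v = 1 equals -1/4.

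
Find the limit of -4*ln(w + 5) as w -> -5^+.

As w → -5⁺, w + 5 → 0⁺ and ln(w + 5) → −∞.
Multiplying by -4 gives ∞.

∞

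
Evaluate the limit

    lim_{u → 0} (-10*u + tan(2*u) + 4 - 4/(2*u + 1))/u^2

-16

Substitution gives 0/0; apply L'Hôpital's rule 2 times.
After differentiating numerator and denominator 2 times the quotient is (8*tan(2*u)/cos(2*u)^2 - 32/(2*u + 1)^3)/(2); at u = 0 this is -16.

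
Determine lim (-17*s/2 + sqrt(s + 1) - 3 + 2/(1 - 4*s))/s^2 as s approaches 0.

255/8

Substitution gives 0/0; apply L'Hôpital's rule 2 times.
After differentiating numerator and denominator 2 times the quotient is (-64/(4*s - 1)^3 - 1/(4*(s + 1)^(3/2)))/(2); at s = 0 this is 255/8.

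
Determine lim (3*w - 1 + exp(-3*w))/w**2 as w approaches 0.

Direct substitution gives 0/0.
Apply L'Hôpital: lim (3 - 3*e^(-3*w))/(2*w), still 0/0.
After 2 applications of L'Hôpital's rule the quotient is (9*e^(-3*w))/(2); substituting w = 0 gives 9/2.

9/2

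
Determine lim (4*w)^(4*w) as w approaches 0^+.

Base → 0⁺ and exponent → 0⁺: a 0^0 form.
Take logs: 4w·ln(4w). This is 0·(−∞); rewriting as ln(4w)/(1/(4w)) and applying L'Hôpital gives 0.
Hence the limit is e^0 = 1.

1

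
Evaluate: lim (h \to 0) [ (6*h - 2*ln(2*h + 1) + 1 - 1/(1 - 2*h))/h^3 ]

Substitution gives 0/0 (the numerator vanishes to order 3).
Expand each term to order h^3: the coefficient of h^3 in -2·ln(1 + 2h) is -16/3 and in −1/(1 - 2h) is -8.
Lower-order terms cancel with the polynomial part, so the numerator is (-40/3)·h^3 + o(h^3), and the limit is (-40/3)/(1) = -40/3.

-40/3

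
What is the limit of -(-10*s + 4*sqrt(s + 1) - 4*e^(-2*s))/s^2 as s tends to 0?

Substitution gives 0/0; apply L'Hôpital's rule 2 times.
After differentiating numerator and denominator 2 times the quotient is (-16*e^(-2*s) - 1/(s + 1)^(3/2))/(-2); at s = 0 this is 17/2.

17/2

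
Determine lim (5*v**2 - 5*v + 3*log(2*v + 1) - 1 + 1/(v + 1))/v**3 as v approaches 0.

Substitution gives 0/0; apply L'Hôpital's rule 3 times.
After differentiating numerator and denominator 3 times the quotient is (48/(2*v + 1)^3 - 6/(v + 1)^4)/(6); at v = 0 this is 7.

7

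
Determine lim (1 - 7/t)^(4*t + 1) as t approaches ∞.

e^(-28)

Let L be the limit and take ln: ln L = lim (4t + 1)·ln(1 - 7/t) = lim (4t + 1)·(-7/t + O(1/t²)) = -28.
Hence L = e^(-28).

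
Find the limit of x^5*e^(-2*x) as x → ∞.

0

Write as x^5/e^{2x}, an ∞/∞ form.
Exponential growth dominates any polynomial, so repeated L'Hôpital (or the standard result) gives 0.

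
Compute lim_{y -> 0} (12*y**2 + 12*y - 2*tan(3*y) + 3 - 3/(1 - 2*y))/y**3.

Substitution gives 0/0 (the numerator vanishes to order 3).
Expand each term to order y^3: the coefficient of y^3 in -2·tan(3y) is -18 and in -3·1/(1 - 2y) is -24.
Lower-order terms cancel with the polynomial part, so the numerator is (-42)·y^3 + o(y^3), and the limit is (-42)/(1) = -42.

-42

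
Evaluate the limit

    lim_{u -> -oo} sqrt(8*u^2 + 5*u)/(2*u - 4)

For large |u|, √(8*u^2 + 5*u) ≈ √8·|u| and the denominator ≈ 2u.
Since u → −∞, |u| = −u, giving −√8/(2) = -√(2).

-√(2)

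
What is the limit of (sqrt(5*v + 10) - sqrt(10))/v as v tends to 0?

√(10)/4

Substitution gives 0/0. Multiply numerator and denominator by the conjugate √(10 + 5v) + √10.
The numerator becomes (10 + 5v) − 10 = 5v, so the expression simplifies to 5/(√(10 + 5v) + √10).
Letting v → 0 gives 5/(2√10) = √(10)/4.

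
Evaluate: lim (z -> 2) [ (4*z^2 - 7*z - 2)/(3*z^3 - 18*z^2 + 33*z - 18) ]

Since z = 2 makes numerator and denominator zero, (z - 2) divides both.
Cancelling it gives (4*z + 1)/(3*z^2 - 12*z + 9); now plug in z = 2 to get -3.

-3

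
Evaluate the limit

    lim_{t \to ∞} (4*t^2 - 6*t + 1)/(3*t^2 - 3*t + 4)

4/3

Numerator and denominator both have degree 2.
Dividing every term by t^2, all lower-order terms vanish and the limit is the ratio of leading coefficients, 4/(3) = 4/3.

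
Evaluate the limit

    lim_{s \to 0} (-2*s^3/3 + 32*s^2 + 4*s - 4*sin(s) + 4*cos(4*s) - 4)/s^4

Substitution gives 0/0 (the numerator vanishes to order 4).
Expand each term to order s^4: the coefficient of s^4 in -4·sin(s) is 0 and in 4·cos(4s) is 128/3.
Lower-order terms cancel with the polynomial part, so the numerator is (128/3)·s^4 + o(s^4), and the limit is (128/3)/(1) = 128/3.

128/3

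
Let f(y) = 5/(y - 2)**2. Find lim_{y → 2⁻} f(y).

∞

As y → 2⁻, (y - 2) → 0⁻, so (y - 2)^2 → 0⁺ and 5/(y - 2)^2 → ∞.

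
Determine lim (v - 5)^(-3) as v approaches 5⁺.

As v → 5⁺, (v - 5) → 0⁺, so (v - 5)^3 → 0⁺ and 1/(v - 5)^3 → ∞.

∞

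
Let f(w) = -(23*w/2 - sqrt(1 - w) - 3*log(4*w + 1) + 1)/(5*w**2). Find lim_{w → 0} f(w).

Substitution gives 0/0 (the numerator vanishes to order 2).
Expand each term to order w^2: the coefficient of w^2 in −√(1 - w) is 1/8 and in -3·ln(1 + 4w) is 24.
Lower-order terms cancel with the polynomial part, so the numerator is (193/8)·w^2 + o(w^2), and the limit is (193/8)/(-5) = -193/40.

-193/40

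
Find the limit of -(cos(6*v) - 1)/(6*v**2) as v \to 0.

3

Direct substitution gives 0/0.
Apply L'Hôpital: lim (-6*sin(6*v))/(-12*v), still 0/0.
After 2 applications of L'Hôpital's rule the quotient is (-36*cos(6*v))/(-12); substituting v = 0 gives 3.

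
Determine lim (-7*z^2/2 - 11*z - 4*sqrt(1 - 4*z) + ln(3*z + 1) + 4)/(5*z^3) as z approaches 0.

5

Substitution gives 0/0; apply L'Hôpital's rule 3 times.
After differentiating numerator and denominator 3 times the quotient is (54/(3*z + 1)^3 + 96/(1 - 4*z)^(5/2))/(30); at z = 0 this is 5.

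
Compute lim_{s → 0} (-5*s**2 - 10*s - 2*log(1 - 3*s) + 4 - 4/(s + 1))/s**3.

Substitution gives 0/0 (the numerator vanishes to order 3).
Expand each term to order s^3: the coefficient of s^3 in -2·ln(1 - 3s) is 18 and in -4·1/(1 + s) is 4.
Lower-order terms cancel with the polynomial part, so the numerator is (22)·s^3 + o(s^3), and the limit is (22)/(1) = 22.

22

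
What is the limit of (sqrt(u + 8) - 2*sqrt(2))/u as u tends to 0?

Substitution gives 0/0. Multiply numerator and denominator by the conjugate √(8 + u) + √8.
The numerator becomes (8 + u) − 8 = u, so the expression simplifies to 1/(√(8 + u) + √8).
Letting u → 0 gives 1/(2√8) = √(2)/8.

√(2)/8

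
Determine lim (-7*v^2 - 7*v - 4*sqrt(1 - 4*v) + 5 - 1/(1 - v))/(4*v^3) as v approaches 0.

15/4

Substitution gives 0/0 (the numerator vanishes to order 3).
Expand each term to order v^3: the coefficient of v^3 in -4·√(1 - 4v) is 16 and in −1/(1 - v) is -1.
Lower-order terms cancel with the polynomial part, so the numerator is (15)·v^3 + o(v^3), and the limit is (15)/(4) = 15/4.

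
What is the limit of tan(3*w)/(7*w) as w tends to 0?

3/7

Substitution gives 0/0.
Since tan(u)/u → 1 as u → 0, tan(3w)/(3w) → 1 and the limit is 3/7.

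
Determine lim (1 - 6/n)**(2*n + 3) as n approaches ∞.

Let L be the limit and take ln: ln L = lim (2n + 3)·ln(1 - 6/n) = lim (2n + 3)·(-6/n + O(1/n²)) = -12.
Hence L = e^(-12).

e^(-12)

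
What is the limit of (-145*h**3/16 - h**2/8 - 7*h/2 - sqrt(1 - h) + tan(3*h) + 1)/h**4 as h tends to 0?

5/128

Substitution gives 0/0 (the numerator vanishes to order 4).
Expand each term to order h^4: the coefficient of h^4 in tan(3h) is 0 and in −√(1 - h) is 5/128.
Lower-order terms cancel with the polynomial part, so the numerator is (5/128)·h^4 + o(h^4), and the limit is (5/128)/(1) = 5/128.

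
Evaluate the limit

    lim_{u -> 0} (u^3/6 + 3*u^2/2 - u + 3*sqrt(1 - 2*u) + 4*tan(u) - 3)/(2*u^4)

Substitution gives 0/0 (the numerator vanishes to order 4).
Expand each term to order u^4: the coefficient of u^4 in 3·√(1 - 2u) is -15/8 and in 4·tan(u) is 0.
Lower-order terms cancel with the polynomial part, so the numerator is (-15/8)·u^4 + o(u^4), and the limit is (-15/8)/(2) = -15/16.

-15/16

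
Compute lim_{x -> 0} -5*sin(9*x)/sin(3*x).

Substitution gives 0/0.
Divide numerator and denominator by x: sin(9x)/x → 9 and sin(3x)/x → 3, so the limit is -5·9/3 = -15.

-15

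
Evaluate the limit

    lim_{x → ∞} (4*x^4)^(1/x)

1

Base → ∞ and exponent → 0: an ∞^0 form.
Take logs: (1/x)·ln(4·x^4) = (ln 4 + 4·ln x)/x → 0.
So the limit is e^0 = 1.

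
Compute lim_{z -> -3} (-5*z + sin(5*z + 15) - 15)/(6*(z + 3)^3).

-125/36

Direct substitution gives 0/0.
Apply L'Hôpital: lim (5*cos(5*z + 15) - 5)/(18*(z + 3)^2), still 0/0.
Apply L'Hôpital: lim (-25*sin(5*z + 15))/(36*z + 108), still 0/0.
After 3 applications of L'Hôpital's rule the quotient is (-125*cos(5*z + 15))/(36); substituting z = -3 gives -125/36.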